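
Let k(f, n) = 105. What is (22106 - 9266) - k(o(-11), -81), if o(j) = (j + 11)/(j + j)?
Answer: 12735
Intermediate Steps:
o(j) = (11 + j)/(2*j) (o(j) = (11 + j)/((2*j)) = (11 + j)*(1/(2*j)) = (11 + j)/(2*j))
(22106 - 9266) - k(o(-11), -81) = (22106 - 9266) - 1*105 = 12840 - 105 = 12735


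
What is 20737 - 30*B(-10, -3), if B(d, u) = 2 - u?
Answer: 20587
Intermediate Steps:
20737 - 30*B(-10, -3) = 20737 - 30*(2 - 1*(-3)) = 20737 - 30*(2 + 3) = 20737 - 30*5 = 20737 - 150 = 20587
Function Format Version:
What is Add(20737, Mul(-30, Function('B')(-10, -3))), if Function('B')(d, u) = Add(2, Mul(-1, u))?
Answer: 20587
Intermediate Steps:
Add(20737, Mul(-30, Function('B')(-10, -3))) = Add(20737, Mul(-30, Add(2, Mul(-1, -3)))) = Add(20737, Mul(-30, Add(2, 3))) = Add(20737, Mul(-30, 5)) = Add(20737, -150) = 20587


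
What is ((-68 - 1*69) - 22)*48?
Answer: -7632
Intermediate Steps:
((-68 - 1*69) - 22)*48 = ((-68 - 69) - 22)*48 = (-137 - 22)*48 = -159*48 = -7632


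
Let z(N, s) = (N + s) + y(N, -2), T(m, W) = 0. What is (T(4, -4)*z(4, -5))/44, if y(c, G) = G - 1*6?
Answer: 0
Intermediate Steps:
y(c, G) = -6 + G (y(c, G) = G - 6 = -6 + G)
z(N, s) = -8 + N + s (z(N, s) = (N + s) + (-6 - 2) = (N + s) - 8 = -8 + N + s)
(T(4, -4)*z(4, -5))/44 = (0*(-8 + 4 - 5))/44 = (0*(-9))*(1/44) = 0*(1/44) = 0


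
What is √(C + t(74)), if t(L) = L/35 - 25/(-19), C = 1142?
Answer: √506537815/665 ≈ 33.844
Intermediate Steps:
t(L) = 25/19 + L/35 (t(L) = L*(1/35) - 25*(-1/19) = L/35 + 25/19 = 25/19 + L/35)
√(C + t(74)) = √(1142 + (25/19 + (1/35)*74)) = √(1142 + (25/19 + 74/35)) = √(1142 + 2281/665) = √(761711/665) = √506537815/665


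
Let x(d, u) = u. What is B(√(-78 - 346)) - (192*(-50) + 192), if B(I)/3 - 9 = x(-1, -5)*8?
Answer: 9315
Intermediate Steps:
B(I) = -93 (B(I) = 27 + 3*(-5*8) = 27 + 3*(-40) = 27 - 120 = -93)
B(√(-78 - 346)) - (192*(-50) + 192) = -93 - (192*(-50) + 192) = -93 - (-9600 + 192) = -93 - 1*(-9408) = -93 + 9408 = 9315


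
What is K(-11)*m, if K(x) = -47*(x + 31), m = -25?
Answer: 23500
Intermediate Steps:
K(x) = -1457 - 47*x (K(x) = -47*(31 + x) = -1457 - 47*x)
K(-11)*m = (-1457 - 47*(-11))*(-25) = (-1457 + 517)*(-25) = -940*(-25) = 23500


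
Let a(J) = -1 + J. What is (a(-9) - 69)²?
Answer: 6241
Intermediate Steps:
(a(-9) - 69)² = ((-1 - 9) - 69)² = (-10 - 69)² = (-79)² = 6241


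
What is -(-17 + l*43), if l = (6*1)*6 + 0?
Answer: -1531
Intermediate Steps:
l = 36 (l = 6*6 + 0 = 36 + 0 = 36)
-(-17 + l*43) = -(-17 + 36*43) = -(-17 + 1548) = -1*1531 = -1531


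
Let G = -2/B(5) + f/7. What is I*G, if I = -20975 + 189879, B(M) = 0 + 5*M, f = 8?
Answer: 31416144/175 ≈ 1.7952e+5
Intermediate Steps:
B(M) = 5*M
G = 186/175 (G = -2/(5*5) + 8/7 = -2/25 + 8*(1/7) = -2*1/25 + 8/7 = -2/25 + 8/7 = 186/175 ≈ 1.0629)
I = 168904
I*G = 168904*(186/175) = 31416144/175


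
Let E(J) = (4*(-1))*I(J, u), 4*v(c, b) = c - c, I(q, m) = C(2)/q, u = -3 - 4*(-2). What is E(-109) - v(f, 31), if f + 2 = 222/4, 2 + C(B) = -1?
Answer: -12/109 ≈ -0.11009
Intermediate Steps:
C(B) = -3 (C(B) = -2 - 1 = -3)
u = 5 (u = -3 + 8 = 5)
I(q, m) = -3/q
f = 107/2 (f = -2 + 222/4 = -2 + 222*(¼) = -2 + 111/2 = 107/2 ≈ 53.500)
v(c, b) = 0 (v(c, b) = (c - c)/4 = (¼)*0 = 0)
E(J) = 12/J (E(J) = (4*(-1))*(-3/J) = -(-12)/J = 12/J)
E(-109) - v(f, 31) = 12/(-109) - 1*0 = 12*(-1/109) + 0 = -12/109 + 0 = -12/109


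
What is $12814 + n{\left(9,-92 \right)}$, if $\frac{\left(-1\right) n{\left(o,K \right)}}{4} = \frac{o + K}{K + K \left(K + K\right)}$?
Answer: $\frac{53934209}{4209} \approx 12814.0$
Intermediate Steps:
$n{\left(o,K \right)} = - \frac{4 \left(K + o\right)}{K + 2 K^{2}}$ ($n{\left(o,K \right)} = - 4 \frac{o + K}{K + K \left(K + K\right)} = - 4 \frac{K + o}{K + K 2 K} = - 4 \frac{K + o}{K + 2 K^{2}} = - \frac{4 \left(K + o\right)}{K + 2 K^{2}}$)
$12814 + n{\left(9,-92 \right)} = 12814 + \frac{4 \left(\left(-1\right) \left(-92\right) - 9\right)}{\left(-92\right) \left(1 + 2 \left(-92\right)\right)} = 12814 + 4 \left(- \frac{1}{92}\right) \frac{1}{1 - 184} \left(92 - 9\right) = 12814 + 4 \left(- \frac{1}{92}\right) \frac{1}{-183} \cdot 83 = 12814 + 4 \left(- \frac{1}{92}\right) \left(- \frac{1}{183}\right) 83 = 12814 + \frac{83}{4209} = \frac{53934209}{4209}$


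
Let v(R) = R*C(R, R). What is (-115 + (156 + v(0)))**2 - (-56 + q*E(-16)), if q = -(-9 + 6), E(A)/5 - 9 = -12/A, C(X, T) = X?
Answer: 6363/4 ≈ 1590.8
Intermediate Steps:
E(A) = 45 - 60/A (E(A) = 45 + 5*(-12/A) = 45 - 60/A)
v(R) = R**2 (v(R) = R*R = R**2)
q = 3 (q = -1*(-3) = 3)
(-115 + (156 + v(0)))**2 - (-56 + q*E(-16)) = (-115 + (156 + 0**2))**2 - (-56 + 3*(45 - 60/(-16))) = (-115 + (156 + 0))**2 - (-56 + 3*(45 - 60*(-1/16))) = (-115 + 156)**2 - (-56 + 3*(45 + 15/4)) = 41**2 - (-56 + 3*(195/4)) = 1681 - (-56 + 585/4) = 1681 - 1*361/4 = 1681 - 361/4 = 6363/4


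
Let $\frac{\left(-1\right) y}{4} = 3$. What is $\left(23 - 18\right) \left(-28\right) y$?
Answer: $1680$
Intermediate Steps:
$y = -12$ ($y = \left(-4\right) 3 = -12$)
$\left(23 - 18\right) \left(-28\right) y = \left(23 - 18\right) \left(-28\right) \left(-12\right) = 5 \left(-28\right) \left(-12\right) = \left(-140\right) \left(-12\right) = 1680$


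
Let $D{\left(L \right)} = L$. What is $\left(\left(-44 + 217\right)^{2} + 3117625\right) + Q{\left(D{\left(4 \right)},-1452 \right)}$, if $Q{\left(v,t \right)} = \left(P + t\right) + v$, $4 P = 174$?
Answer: $\frac{6292299}{2} \approx 3.1461 \cdot 10^{6}$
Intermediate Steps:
$P = \frac{87}{2}$ ($P = \frac{1}{4} \cdot 174 = \frac{87}{2} \approx 43.5$)
$Q{\left(v,t \right)} = \frac{87}{2} + t + v$ ($Q{\left(v,t \right)} = \left(\frac{87}{2} + t\right) + v = \frac{87}{2} + t + v$)
$\left(\left(-44 + 217\right)^{2} + 3117625\right) + Q{\left(D{\left(4 \right)},-1452 \right)} = \left(\left(-44 + 217\right)^{2} + 3117625\right) + \left(\frac{87}{2} - 1452 + 4\right) = \left(173^{2} + 3117625\right) - \frac{2809}{2} = \left(29929 + 3117625\right) - \frac{2809}{2} = 3147554 - \frac{2809}{2} = \frac{6292299}{2}$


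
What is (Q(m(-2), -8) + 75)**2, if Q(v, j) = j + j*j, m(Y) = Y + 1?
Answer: 17161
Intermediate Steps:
m(Y) = 1 + Y
Q(v, j) = j + j**2
(Q(m(-2), -8) + 75)**2 = (-8*(1 - 8) + 75)**2 = (-8*(-7) + 75)**2 = (56 + 75)**2 = 131**2 = 17161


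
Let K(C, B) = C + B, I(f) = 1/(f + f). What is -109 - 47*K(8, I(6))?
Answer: -5867/12 ≈ -488.92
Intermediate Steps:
I(f) = 1/(2*f)
K(C, B) = B + C
-109 - 47*K(8, I(6)) = -109 - 47*((½)/6 + 8) = -109 - 47*((½)*(⅙) + 8) = -109 - 47*(1/12 + 8) = -109 - 47*97/12 = -109 - 4559/12 = -5867/12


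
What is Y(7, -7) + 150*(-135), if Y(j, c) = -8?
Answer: -20258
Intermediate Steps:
Y(7, -7) + 150*(-135) = -8 + 150*(-135) = -8 - 20250 = -20258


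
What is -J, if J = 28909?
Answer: -28909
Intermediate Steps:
-J = -1*28909 = -28909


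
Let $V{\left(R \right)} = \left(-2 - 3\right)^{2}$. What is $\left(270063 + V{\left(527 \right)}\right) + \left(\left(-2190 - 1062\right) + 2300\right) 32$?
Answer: $239624$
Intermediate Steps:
$V{\left(R \right)} = 25$ ($V{\left(R \right)} = \left(-5\right)^{2} = 25$)
$\left(270063 + V{\left(527 \right)}\right) + \left(\left(-2190 - 1062\right) + 2300\right) 32 = \left(270063 + 25\right) + \left(\left(-2190 - 1062\right) + 2300\right) 32 = 270088 + \left(-3252 + 2300\right) 32 = 270088 - 30464 = 239624$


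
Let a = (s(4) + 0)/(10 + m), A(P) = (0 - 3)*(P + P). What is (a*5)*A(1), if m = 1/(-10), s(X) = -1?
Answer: 100/33 ≈ 3.0303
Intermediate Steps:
m = -⅒ ≈ -0.10000
A(P) = -6*P
a = -10/99 (a = (-1 + 0)/(10 - ⅒) = -1/99/10 = -1*10/99 = -10/99 ≈ -0.10101)
(a*5)*A(1) = (-10/99*5)*(-6*1) = -50/99*(-6) = 100/33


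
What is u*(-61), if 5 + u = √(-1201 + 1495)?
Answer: 305 - 427*√6 ≈ -740.93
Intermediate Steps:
u = -5 + 7*√6 (u = -5 + √(-1201 + 1495) = -5 + √294 = -5 + 7*√6 ≈ 12.146)
u*(-61) = (-5 + 7*√6)*(-61) = 305 - 427*√6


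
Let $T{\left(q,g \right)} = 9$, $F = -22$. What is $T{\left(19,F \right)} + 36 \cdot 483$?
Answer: $17397$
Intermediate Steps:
$T{\left(19,F \right)} + 36 \cdot 483 = 9 + 36 \cdot 483 = 9 + 17388 = 17397$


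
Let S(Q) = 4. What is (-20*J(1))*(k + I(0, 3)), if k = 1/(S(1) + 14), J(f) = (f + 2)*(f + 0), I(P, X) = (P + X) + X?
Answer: -1090/3 ≈ -363.33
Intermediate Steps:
I(P, X) = P + 2*X
J(f) = f*(2 + f) (J(f) = (2 + f)*f = f*(2 + f))
k = 1/18 (k = 1/(4 + 14) = 1/18 ≈ 0.055556)
(-20*J(1))*(k + I(0, 3)) = (-20*(2 + 1))*(1/18 + (0 + 2*3)) = (-20*3)*(1/18 + (0 + 6)) = (-20*3)*(1/18 + 6) = -60*109/18 = -1090/3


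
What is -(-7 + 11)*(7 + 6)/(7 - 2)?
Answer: -52/5 ≈ -10.400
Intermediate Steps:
-(-7 + 11)*(7 + 6)/(7 - 2) = -4*13/5 = -1*52/5 = -52/5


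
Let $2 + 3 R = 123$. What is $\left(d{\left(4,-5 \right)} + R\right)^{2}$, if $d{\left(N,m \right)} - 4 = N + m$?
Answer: $\frac{16900}{9} \approx 1877.8$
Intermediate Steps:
$R = \frac{121}{3}$ ($R = - \frac{2}{3} + \frac{1}{3} \cdot 123 = - \frac{2}{3} + 41 = \frac{121}{3} \approx 40.333$)
$d{\left(N,m \right)} = 4 + N + m$ ($d{\left(N,m \right)} = 4 + \left(N + m\right) = 4 + N + m$)
$\left(d{\left(4,-5 \right)} + R\right)^{2} = \left(\left(4 + 4 - 5\right) + \frac{121}{3}\right)^{2} = \left(3 + \frac{121}{3}\right)^{2} = \left(\frac{130}{3}\right)^{2} = \frac{16900}{9}$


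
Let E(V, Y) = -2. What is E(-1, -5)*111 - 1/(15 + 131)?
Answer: -32413/146 ≈ -222.01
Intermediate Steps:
E(-1, -5)*111 - 1/(15 + 131) = -2*111 - 1/(15 + 131) = -222 - 1/146 = -32413/146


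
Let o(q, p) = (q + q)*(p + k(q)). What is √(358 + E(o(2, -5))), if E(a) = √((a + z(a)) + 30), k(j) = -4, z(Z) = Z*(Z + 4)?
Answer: √(358 + √1146) ≈ 19.795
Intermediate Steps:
z(Z) = Z*(4 + Z)
o(q, p) = 2*q*(-4 + p) (o(q, p) = (q + q)*(p - 4) = (2*q)*(-4 + p) = 2*q*(-4 + p))
E(a) = √(30 + a + a*(4 + a)) (E(a) = √((a + a*(4 + a)) + 30) = √(30 + a + a*(4 + a)))
√(358 + E(o(2, -5))) = √(358 + √(30 + 2*2*(-4 - 5) + (2*2*(-4 - 5))*(4 + 2*2*(-4 - 5)))) = √(358 + √(30 + 2*2*(-9) + (2*2*(-9))*(4 + 2*2*(-9)))) = √(358 + √(30 - 36 - 36*(4 - 36))) = √(358 + √(30 - 36 - 36*(-32))) = √(358 + √(30 - 36 + 1152)) = √(358 + √1146)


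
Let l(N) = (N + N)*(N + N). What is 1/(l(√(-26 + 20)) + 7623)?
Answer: 1/7599 ≈ 0.00013160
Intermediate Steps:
l(N) = 4*N² (l(N) = (2*N)*(2*N) = 4*N²)
1/(l(√(-26 + 20)) + 7623) = 1/(4*(√(-26 + 20))² + 7623) = 1/(4*(√(-6))² + 7623) = 1/(4*(I*√6)² + 7623) = 1/(4*(-6) + 7623) = 1/(-24 + 7623) = 1/7599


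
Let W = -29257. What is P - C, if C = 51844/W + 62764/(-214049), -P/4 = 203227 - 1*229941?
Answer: 669191323744312/6262431593 ≈ 1.0686e+5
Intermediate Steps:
P = 106856 (P = -4*(203227 - 1*229941) = -4*(203227 - 229941) = -4*(-26714) = 106856)
C = -12933442704/6262431593 (C = 51844/(-29257) + 62764/(-214049) = 51844*(-1/29257) + 62764*(-1/214049) = -51844/29257 - 62764/214049 = -12933442704/6262431593 ≈ -2.0652)
P - C = 106856 - 1*(-12933442704/6262431593) = 106856 + 12933442704/6262431593 = 669191323744312/6262431593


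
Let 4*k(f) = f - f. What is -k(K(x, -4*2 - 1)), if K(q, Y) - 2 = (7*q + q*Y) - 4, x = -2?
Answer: 0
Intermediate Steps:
K(q, Y) = -2 + 7*q + Y*q (K(q, Y) = 2 + ((7*q + q*Y) - 4) = 2 + ((7*q + Y*q) - 4) = 2 + (-4 + 7*q + Y*q) = -2 + 7*q + Y*q)
k(f) = 0 (k(f) = (f - f)/4 = (1/4)*0 = 0)
-k(K(x, -4*2 - 1)) = -1*0 = 0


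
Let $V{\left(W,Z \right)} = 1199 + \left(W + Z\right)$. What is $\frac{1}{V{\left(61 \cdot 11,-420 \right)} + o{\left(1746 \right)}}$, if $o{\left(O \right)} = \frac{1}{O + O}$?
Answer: $\frac{3492}{5063401} \approx 0.00068965$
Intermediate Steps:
$V{\left(W,Z \right)} = 1199 + W + Z$
$o{\left(O \right)} = \frac{1}{2 O}$
$\frac{1}{V{\left(61 \cdot 11,-420 \right)} + o{\left(1746 \right)}} = \frac{1}{\left(1199 + 61 \cdot 11 - 420\right) + \frac{1}{2 \cdot 1746}} = \frac{1}{\left(1199 + 671 - 420\right) + \frac{1}{2} \cdot \frac{1}{1746}} = \frac{1}{1450 + \frac{1}{3492}} = \frac{1}{\frac{5063401}{3492}} = \frac{3492}{5063401}$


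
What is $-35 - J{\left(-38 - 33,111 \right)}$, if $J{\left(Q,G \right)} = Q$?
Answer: $36$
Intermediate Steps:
$-35 - J{\left(-38 - 33,111 \right)} = -35 - \left(-38 - 33\right) = -35 - -71 = -35 + 71 = 36$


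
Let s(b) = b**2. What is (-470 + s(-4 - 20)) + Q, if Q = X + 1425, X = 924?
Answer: 2455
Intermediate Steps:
Q = 2349 (Q = 924 + 1425 = 2349)
(-470 + s(-4 - 20)) + Q = (-470 + (-4 - 20)**2) + 2349 = (-470 + (-24)**2) + 2349 = (-470 + 576) + 2349 = 106 + 2349 = 2455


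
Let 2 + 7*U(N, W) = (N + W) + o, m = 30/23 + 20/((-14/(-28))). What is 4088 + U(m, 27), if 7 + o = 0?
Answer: 659532/161 ≈ 4096.5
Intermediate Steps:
o = -7 (o = -7 + 0 = -7)
m = 950/23 (m = 30*(1/23) + 20/((-14*(-1/28))) = 30/23 + 20/(½) = 30/23 + 20*2 = 30/23 + 40 = 950/23 ≈ 41.304)
U(N, W) = -9/7 + N/7 + W/7 (U(N, W) = -2/7 + ((N + W) - 7)/7 = -2/7 + (-7 + N + W)/7 = -2/7 + (-1 + N/7 + W/7) = -9/7 + N/7 + W/7)
4088 + U(m, 27) = 4088 + (-9/7 + (⅐)*(950/23) + (⅐)*27) = 4088 + (-9/7 + 950/161 + 27/7) = 4088 + 1364/161 = 659532/161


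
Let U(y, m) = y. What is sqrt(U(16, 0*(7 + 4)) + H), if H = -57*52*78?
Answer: 2*I*sqrt(57794) ≈ 480.81*I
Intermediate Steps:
H = -231192 (H = -2964*78 = -231192)
sqrt(U(16, 0*(7 + 4)) + H) = sqrt(16 - 231192) = sqrt(-231176) = 2*I*sqrt(57794)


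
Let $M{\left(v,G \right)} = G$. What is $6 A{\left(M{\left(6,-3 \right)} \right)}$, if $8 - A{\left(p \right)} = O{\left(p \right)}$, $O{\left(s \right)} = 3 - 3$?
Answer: $48$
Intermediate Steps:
$O{\left(s \right)} = 0$ ($O{\left(s \right)} = 3 - 3 = 0$)
$A{\left(p \right)} = 8$ ($A{\left(p \right)} = 8 - 0 = 8 + 0 = 8$)
$6 A{\left(M{\left(6,-3 \right)} \right)} = 6 \cdot 8 = 48$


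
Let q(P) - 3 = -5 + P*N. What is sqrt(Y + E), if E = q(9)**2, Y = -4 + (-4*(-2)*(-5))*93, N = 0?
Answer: 2*I*sqrt(930) ≈ 60.992*I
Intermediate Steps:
q(P) = -2 (q(P) = 3 + (-5 + P*0) = 3 + (-5 + 0) = 3 - 5 = -2)
Y = -3724 (Y = -4 + (8*(-5))*93 = -4 - 40*93 = -4 - 3720 = -3724)
E = 4 (E = (-2)**2 = 4)
sqrt(Y + E) = sqrt(-3724 + 4) = sqrt(-3720) = 2*I*sqrt(930)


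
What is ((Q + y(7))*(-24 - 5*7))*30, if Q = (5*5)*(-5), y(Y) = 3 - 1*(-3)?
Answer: 210630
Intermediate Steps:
y(Y) = 6 (y(Y) = 3 + 3 = 6)
Q = -125 (Q = 25*(-5) = -125)
((Q + y(7))*(-24 - 5*7))*30 = ((-125 + 6)*(-24 - 5*7))*30 = -119*(-24 - 35)*30 = -119*(-59)*30 = 7021*30 = 210630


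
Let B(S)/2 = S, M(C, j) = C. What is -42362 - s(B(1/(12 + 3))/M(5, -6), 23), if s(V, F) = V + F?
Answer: -3178877/75 ≈ -42385.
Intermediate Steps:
B(S) = 2*S
s(V, F) = F + V
-42362 - s(B(1/(12 + 3))/M(5, -6), 23) = -42362 - (23 + (2/(12 + 3))/5) = -42362 - (23 + (2/15)*(⅕)) = -42362 - (23 + 2/75) = -42362 - 1*1727/75 = -42362 - 1727/75 = -3178877/75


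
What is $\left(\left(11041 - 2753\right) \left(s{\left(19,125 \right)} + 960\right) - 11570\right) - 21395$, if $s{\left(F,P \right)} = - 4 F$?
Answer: $7293627$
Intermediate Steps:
$\left(\left(11041 - 2753\right) \left(s{\left(19,125 \right)} + 960\right) - 11570\right) - 21395 = \left(\left(11041 - 2753\right) \left(\left(-4\right) 19 + 960\right) - 11570\right) - 21395 = \left(8288 \left(-76 + 960\right) - 11570\right) - 21395 = \left(8288 \cdot 884 - 11570\right) - 21395 = \left(7326592 - 11570\right) - 21395 = 7315022 - 21395 = 7293627$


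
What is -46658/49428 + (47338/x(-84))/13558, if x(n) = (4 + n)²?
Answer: -505778853367/536115859200 ≈ -0.94341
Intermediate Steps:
-46658/49428 + (47338/x(-84))/13558 = -46658/49428 + (47338/((4 - 84)²))/13558 = -46658*1/49428 + (47338/((-80)²))*(1/13558) = -23329/24714 + (47338/6400)*(1/13558) = -23329/24714 + (47338*(1/6400))*(1/13558) = -23329/24714 + (23669/3200)*(1/13558) = -23329/24714 + 23669/43385600 = -505778853367/536115859200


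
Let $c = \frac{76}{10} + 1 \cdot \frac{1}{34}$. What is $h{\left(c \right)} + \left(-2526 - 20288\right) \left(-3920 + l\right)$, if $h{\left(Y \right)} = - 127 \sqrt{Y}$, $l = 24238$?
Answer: $-463534852 - \frac{127 \sqrt{220490}}{170} \approx -4.6354 \cdot 10^{8}$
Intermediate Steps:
$c = \frac{1297}{170}$ ($c = 76 \cdot \frac{1}{10} + 1 \cdot \frac{1}{34} = \frac{38}{5} + \frac{1}{34} = \frac{1297}{170} \approx 7.6294$)
$h{\left(c \right)} + \left(-2526 - 20288\right) \left(-3920 + l\right) = - 127 \sqrt{\frac{1297}{170}} + \left(-2526 - 20288\right) \left(-3920 + 24238\right) = - 127 \frac{\sqrt{220490}}{170} - 463534852 = - \frac{127 \sqrt{220490}}{170} - 463534852 = -463534852 - \frac{127 \sqrt{220490}}{170}$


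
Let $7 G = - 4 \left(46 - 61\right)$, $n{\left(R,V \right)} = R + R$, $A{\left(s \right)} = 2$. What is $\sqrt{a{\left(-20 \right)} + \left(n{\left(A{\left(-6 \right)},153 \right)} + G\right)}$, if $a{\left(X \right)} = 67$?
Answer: $\frac{\sqrt{3899}}{7} \approx 8.9203$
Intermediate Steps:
$n{\left(R,V \right)} = 2 R$
$G = \frac{60}{7}$ ($G = \frac{\left(-4\right) \left(46 - 61\right)}{7} = \frac{\left(-4\right) \left(-15\right)}{7} = \frac{1}{7} \cdot 60 = \frac{60}{7} \approx 8.5714$)
$\sqrt{a{\left(-20 \right)} + \left(n{\left(A{\left(-6 \right)},153 \right)} + G\right)} = \sqrt{67 + \left(2 \cdot 2 + \frac{60}{7}\right)} = \sqrt{67 + \left(4 + \frac{60}{7}\right)} = \sqrt{67 + \frac{88}{7}} = \sqrt{\frac{557}{7}} = \frac{\sqrt{3899}}{7}$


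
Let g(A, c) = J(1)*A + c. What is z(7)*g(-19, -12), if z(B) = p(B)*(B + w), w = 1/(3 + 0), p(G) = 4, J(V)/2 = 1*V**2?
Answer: -4400/3 ≈ -1466.7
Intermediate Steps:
J(V) = 2*V**2 (J(V) = 2*(1*V**2) = 2*V**2)
w = 1/3 ≈ 0.33333
z(B) = 4/3 + 4*B (z(B) = 4*(B + 1/3) = 4*(1/3 + B) = 4/3 + 4*B)
g(A, c) = c + 2*A (g(A, c) = (2*1**2)*A + c = (2*1)*A + c = 2*A + c = c + 2*A)
z(7)*g(-19, -12) = (4/3 + 4*7)*(-12 + 2*(-19)) = (4/3 + 28)*(-12 - 38) = (88/3)*(-50) = -4400/3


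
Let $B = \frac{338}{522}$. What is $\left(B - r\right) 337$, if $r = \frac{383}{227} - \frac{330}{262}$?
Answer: $\frac{574974235}{7761357} \approx 74.082$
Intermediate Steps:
$B = \frac{169}{261}$ ($B = 338 \cdot \frac{1}{522} = \frac{169}{261} \approx 0.64751$)
$r = \frac{12718}{29737}$ ($r = 383 \cdot \frac{1}{227} - \frac{165}{131} = \frac{383}{227} - \frac{165}{131} = \frac{12718}{29737} \approx 0.42768$)
$\left(B - r\right) 337 = \left(\frac{169}{261} - \frac{12718}{29737}\right) 337 = \frac{1706155}{7761357} \cdot 337 = \frac{574974235}{7761357}$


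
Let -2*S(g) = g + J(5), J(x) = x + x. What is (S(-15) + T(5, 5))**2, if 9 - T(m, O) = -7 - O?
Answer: 2209/4 ≈ 552.25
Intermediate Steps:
J(x) = 2*x
T(m, O) = 16 + O (T(m, O) = 9 - (-7 - O) = 9 + (7 + O) = 16 + O)
S(g) = -5 - g/2 (S(g) = -(g + 2*5)/2 = -(g + 10)/2 = -(10 + g)/2 = -5 - g/2)
(S(-15) + T(5, 5))**2 = ((-5 - 1/2*(-15)) + (16 + 5))**2 = ((-5 + 15/2) + 21)**2 = (5/2 + 21)**2 = (47/2)**2 = 2209/4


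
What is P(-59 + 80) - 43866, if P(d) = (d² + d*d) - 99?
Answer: -43083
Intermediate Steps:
P(d) = -99 + 2*d² (P(d) = (d² + d²) - 99 = 2*d² - 99 = -99 + 2*d²)
P(-59 + 80) - 43866 = (-99 + 2*(-59 + 80)²) - 43866 = (-99 + 2*21²) - 43866 = (-99 + 2*441) - 43866 = (-99 + 882) - 43866 = 783 - 43866 = -43083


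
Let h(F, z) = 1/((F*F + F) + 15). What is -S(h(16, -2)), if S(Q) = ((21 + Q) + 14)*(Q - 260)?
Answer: 749622474/82369 ≈ 9100.8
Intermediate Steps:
h(F, z) = 1/(15 + F + F**2) (h(F, z) = 1/((F**2 + F) + 15) = 1/((F + F**2) + 15) = 1/(15 + F + F**2))
S(Q) = (-260 + Q)*(35 + Q) (S(Q) = (35 + Q)*(-260 + Q) = (-260 + Q)*(35 + Q))
-S(h(16, -2)) = -(-9100 + (1/(15 + 16 + 16**2))**2 - 225/(15 + 16 + 16**2)) = -(-9100 + (1/(15 + 16 + 256))**2 - 225/(15 + 16 + 256)) = -(-9100 + (1/287)**2 - 225/287) = -(-9100 + (1/287)**2 - 225*1/287) = -(-9100 + 1/82369 - 225/287) = -1*(-749622474/82369) = 749622474/82369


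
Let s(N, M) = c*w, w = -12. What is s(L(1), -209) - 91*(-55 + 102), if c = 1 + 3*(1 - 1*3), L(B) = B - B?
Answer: -4217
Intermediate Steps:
L(B) = 0
c = -5 (c = 1 + 3*(1 - 3) = 1 + 3*(-2) = 1 - 6 = -5)
s(N, M) = 60 (s(N, M) = -5*(-12) = 60)
s(L(1), -209) - 91*(-55 + 102) = 60 - 91*(-55 + 102) = 60 - 91*47 = 60 - 1*4277 = 60 - 4277 = -4217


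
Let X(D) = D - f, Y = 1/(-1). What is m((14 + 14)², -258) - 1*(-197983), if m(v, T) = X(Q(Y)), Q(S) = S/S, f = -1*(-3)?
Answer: 197981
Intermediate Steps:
Y = -1
f = 3
Q(S) = 1
X(D) = -3 + D (X(D) = D - 1*3 = D - 3 = -3 + D)
m(v, T) = -2 (m(v, T) = -3 + 1 = -2)
m((14 + 14)², -258) - 1*(-197983) = -2 - 1*(-197983) = -2 + 197983 = 197981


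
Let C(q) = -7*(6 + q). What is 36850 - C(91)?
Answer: 37529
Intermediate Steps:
C(q) = -42 - 7*q
36850 - C(91) = 36850 - (-42 - 7*91) = 36850 - (-42 - 637) = 36850 - 1*(-679) = 36850 + 679 = 37529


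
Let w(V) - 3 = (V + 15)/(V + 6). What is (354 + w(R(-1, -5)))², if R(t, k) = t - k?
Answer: 12880921/100 ≈ 1.2881e+5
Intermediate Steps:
w(V) = 3 + (15 + V)/(6 + V) (w(V) = 3 + (V + 15)/(V + 6) = 3 + (15 + V)/(6 + V))
(354 + w(R(-1, -5)))² = (354 + (33 + 4*(-1 - 1*(-5)))/(6 + (-1 - 1*(-5))))² = (354 + (33 + 4*(-1 + 5))/(6 + (-1 + 5)))² = (354 + (33 + 4*4)/(6 + 4))² = (354 + (33 + 16)/10)² = (354 + (⅒)*49)² = (354 + 49/10)² = (3589/10)² = 12880921/100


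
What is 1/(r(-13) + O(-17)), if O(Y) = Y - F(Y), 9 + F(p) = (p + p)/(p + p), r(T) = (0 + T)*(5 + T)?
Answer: 1/95 ≈ 0.010526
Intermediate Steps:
r(T) = T*(5 + T)
F(p) = -8 (F(p) = -9 + (p + p)/(p + p) = -9 + (2*p)/((2*p)) = -9 + (2*p)*(1/(2*p)) = -9 + 1 = -8)
O(Y) = 8 + Y (O(Y) = Y - 1*(-8) = Y + 8 = 8 + Y)
1/(r(-13) + O(-17)) = 1/(-13*(5 - 13) + (8 - 17)) = 1/(-13*(-8) - 9) = 1/(104 - 9) = 1/95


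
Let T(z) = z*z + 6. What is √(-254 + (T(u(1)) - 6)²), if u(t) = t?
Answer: I*√253 ≈ 15.906*I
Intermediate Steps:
T(z) = 6 + z² (T(z) = z² + 6 = 6 + z²)
√(-254 + (T(u(1)) - 6)²) = √(-254 + ((6 + 1²) - 6)²) = √(-254 + ((6 + 1) - 6)²) = √(-254 + (7 - 6)²) = √(-254 + 1²) = √(-254 + 1) = √(-253) = I*√253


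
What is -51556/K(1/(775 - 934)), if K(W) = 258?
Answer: -25778/129 ≈ -199.83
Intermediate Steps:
-51556/K(1/(775 - 934)) = -51556/258 = -51556*1/258 = -25778/129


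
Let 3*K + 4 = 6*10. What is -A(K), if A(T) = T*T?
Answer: -3136/9 ≈ -348.44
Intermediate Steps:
K = 56/3 (K = -4/3 + (6*10)/3 = -4/3 + (⅓)*60 = -4/3 + 20 = 56/3 ≈ 18.667)
A(T) = T²
-A(K) = -(56/3)² = -1*3136/9 = -3136/9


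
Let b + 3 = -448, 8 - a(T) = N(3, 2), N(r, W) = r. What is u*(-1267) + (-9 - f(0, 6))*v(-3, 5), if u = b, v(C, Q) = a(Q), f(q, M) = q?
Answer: 571372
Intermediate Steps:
a(T) = 5 (a(T) = 8 - 1*3 = 8 - 3 = 5)
v(C, Q) = 5
b = -451 (b = -3 - 448 = -451)
u = -451
u*(-1267) + (-9 - f(0, 6))*v(-3, 5) = -451*(-1267) + (-9 - 1*0)*5 = 571417 + (-9 + 0)*5 = 571417 - 9*5 = 571417 - 45 = 571372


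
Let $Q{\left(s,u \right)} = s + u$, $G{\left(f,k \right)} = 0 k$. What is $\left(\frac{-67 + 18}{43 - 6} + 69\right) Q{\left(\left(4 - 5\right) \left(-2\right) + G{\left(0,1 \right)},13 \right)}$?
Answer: $\frac{37560}{37} \approx 1015.1$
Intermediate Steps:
$G{\left(f,k \right)} = 0$
$\left(\frac{-67 + 18}{43 - 6} + 69\right) Q{\left(\left(4 - 5\right) \left(-2\right) + G{\left(0,1 \right)},13 \right)} = \left(\frac{-67 + 18}{43 - 6} + 69\right) \left(\left(\left(4 - 5\right) \left(-2\right) + 0\right) + 13\right) = \left(- \frac{49}{37} + 69\right) \left(\left(\left(-1\right) \left(-2\right) + 0\right) + 13\right) = \left(\left(-49\right) \frac{1}{37} + 69\right) \left(\left(2 + 0\right) + 13\right) = \left(- \frac{49}{37} + 69\right) \left(2 + 13\right) = \frac{2504}{37} \cdot 15 = \frac{37560}{37}$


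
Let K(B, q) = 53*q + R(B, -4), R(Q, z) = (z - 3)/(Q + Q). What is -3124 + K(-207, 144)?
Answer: 1866319/414 ≈ 4508.0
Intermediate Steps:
R(Q, z) = (-3 + z)/(2*Q) (R(Q, z) = (-3 + z)/((2*Q)) = (-3 + z)*(1/(2*Q)) = (-3 + z)/(2*Q))
K(B, q) = 53*q - 7/(2*B) (K(B, q) = 53*q + (-3 - 4)/(2*B) = 53*q + (½)*(-7)/B = 53*q - 7/(2*B))
-3124 + K(-207, 144) = -3124 + (53*144 - 7/2/(-207)) = -3124 + (7632 - 7/2*(-1/207)) = -3124 + (7632 + 7/414) = -3124 + 3159655/414 = 1866319/414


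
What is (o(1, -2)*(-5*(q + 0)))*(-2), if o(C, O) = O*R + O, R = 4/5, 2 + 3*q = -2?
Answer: 48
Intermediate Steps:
q = -4/3 (q = -2/3 + (1/3)*(-2) = -2/3 - 2/3 = -4/3 ≈ -1.3333)
R = 4/5 (R = 4*(1/5) = 4/5 ≈ 0.80000)
o(C, O) = 9*O/5 (o(C, O) = O*(4/5) + O = 4*O/5 + O = 9*O/5)
(o(1, -2)*(-5*(q + 0)))*(-2) = (((9/5)*(-2))*(-5*(-4/3 + 0)))*(-2) = -(-18)*(-4)/3*(-2) = -18/5*20/3*(-2) = -24*(-2) = 48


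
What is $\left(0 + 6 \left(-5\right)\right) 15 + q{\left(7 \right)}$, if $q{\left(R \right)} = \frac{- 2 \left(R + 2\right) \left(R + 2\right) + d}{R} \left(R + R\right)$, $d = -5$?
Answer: $-784$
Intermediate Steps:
$q{\left(R \right)} = -10 - 4 \left(2 + R\right)^{2}$ ($q{\left(R \right)} = \frac{- 2 \left(R + 2\right) \left(R + 2\right) - 5}{R} \left(R + R\right) = \frac{- 2 \left(2 + R\right) \left(2 + R\right) - 5}{R} 2 R = \frac{- 2 \left(2 + R\right)^{2} - 5}{R} 2 R = \frac{-5 - 2 \left(2 + R\right)^{2}}{R} 2 R = -10 - 4 \left(2 + R\right)^{2}$)
$\left(0 + 6 \left(-5\right)\right) 15 + q{\left(7 \right)} = \left(0 + 6 \left(-5\right)\right) 15 - \left(10 + 4 \left(2 + 7\right)^{2}\right) = \left(0 - 30\right) 15 - \left(10 + 4 \cdot 9^{2}\right) = \left(-30\right) 15 - 334 = -450 - 334 = -784$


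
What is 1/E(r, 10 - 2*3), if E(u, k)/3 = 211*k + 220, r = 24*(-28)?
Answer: 1/3192 ≈ 0.00031328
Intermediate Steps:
r = -672
E(u, k) = 660 + 633*k (E(u, k) = 3*(211*k + 220) = 3*(220 + 211*k) = 660 + 633*k)
1/E(r, 10 - 2*3) = 1/(660 + 633*(10 - 2*3)) = 1/(660 + 633*(10 - 6)) = 1/(660 + 633*4) = 1/(660 + 2532) = 1/3192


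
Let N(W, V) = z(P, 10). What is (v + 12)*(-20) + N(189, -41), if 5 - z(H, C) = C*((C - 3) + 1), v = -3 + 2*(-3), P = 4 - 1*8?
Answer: -135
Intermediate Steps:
P = -4 (P = 4 - 8 = -4)
v = -9 (v = -3 - 6 = -9)
z(H, C) = 5 - C*(-2 + C) (z(H, C) = 5 - C*((C - 3) + 1) = 5 - C*((-3 + C) + 1) = 5 - C*(-2 + C))
N(W, V) = -75 (N(W, V) = 5 - 1*10**2 + 2*10 = 5 - 1*100 + 20 = 5 - 100 + 20 = -75)
(v + 12)*(-20) + N(189, -41) = (-9 + 12)*(-20) - 75 = 3*(-20) - 75 = -60 - 75 = -135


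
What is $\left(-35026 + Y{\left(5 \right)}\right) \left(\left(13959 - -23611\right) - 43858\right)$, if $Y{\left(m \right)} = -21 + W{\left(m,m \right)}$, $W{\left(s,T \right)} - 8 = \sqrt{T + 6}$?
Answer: $220325232 - 6288 \sqrt{11} \approx 2.203 \cdot 10^{8}$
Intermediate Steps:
$W{\left(s,T \right)} = 8 + \sqrt{6 + T}$ ($W{\left(s,T \right)} = 8 + \sqrt{T + 6} = 8 + \sqrt{6 + T}$)
$Y{\left(m \right)} = -13 + \sqrt{6 + m}$ ($Y{\left(m \right)} = -21 + \left(8 + \sqrt{6 + m}\right) = -13 + \sqrt{6 + m}$)
$\left(-35026 + Y{\left(5 \right)}\right) \left(\left(13959 - -23611\right) - 43858\right) = \left(-35026 - \left(13 - \sqrt{6 + 5}\right)\right) \left(\left(13959 - -23611\right) - 43858\right) = \left(-35026 - \left(13 - \sqrt{11}\right)\right) \left(\left(13959 + 23611\right) - 43858\right) = \left(-35039 + \sqrt{11}\right) \left(37570 - 43858\right) = \left(-35039 + \sqrt{11}\right) \left(-6288\right) = 220325232 - 6288 \sqrt{11}$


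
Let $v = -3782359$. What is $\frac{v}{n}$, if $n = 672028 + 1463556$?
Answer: $- \frac{3782359}{2135584} \approx -1.7711$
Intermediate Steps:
$n = 2135584$
$\frac{v}{n} = - \frac{3782359}{2135584}$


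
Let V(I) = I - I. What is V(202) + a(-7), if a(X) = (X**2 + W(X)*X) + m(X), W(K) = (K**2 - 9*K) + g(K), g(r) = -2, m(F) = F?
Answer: -728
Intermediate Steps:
V(I) = 0
W(K) = -2 + K**2 - 9*K (W(K) = (K**2 - 9*K) - 2 = -2 + K**2 - 9*K)
a(X) = X + X**2 + X*(-2 + X**2 - 9*X) (a(X) = (X**2 + (-2 + X**2 - 9*X)*X) + X = (X**2 + X*(-2 + X**2 - 9*X)) + X = X + X**2 + X*(-2 + X**2 - 9*X))
V(202) + a(-7) = 0 - 7*(-1 + (-7)**2 - 8*(-7)) = 0 - 7*(-1 + 49 + 56) = 0 - 7*104 = 0 - 728 = -728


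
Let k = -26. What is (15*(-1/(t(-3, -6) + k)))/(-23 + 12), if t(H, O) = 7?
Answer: -15/209 ≈ -0.071770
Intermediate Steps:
(15*(-1/(t(-3, -6) + k)))/(-23 + 12) = (15*(-1/(7 - 26)))/(-23 + 12) = (15*(-1/(-19)))/(-11) = (15*(-1*(-1/19)))*(-1/11) = (15*(1/19))*(-1/11) = (15/19)*(-1/11) = -15/209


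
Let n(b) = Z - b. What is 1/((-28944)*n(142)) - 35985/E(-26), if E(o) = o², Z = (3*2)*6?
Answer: -27601070591/518502816 ≈ -53.232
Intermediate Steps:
Z = 36 (Z = 6*6 = 36)
n(b) = 36 - b
1/((-28944)*n(142)) - 35985/E(-26) = 1/((-28944)*(36 - 1*142)) - 35985/((-26)²) = -1/(28944*(36 - 142)) - 35985/676 = -1/28944/(-106) - 35985*1/676 = -1/28944*(-1/106) - 35985/676 = 1/3068064 - 35985/676 = -27601070591/518502816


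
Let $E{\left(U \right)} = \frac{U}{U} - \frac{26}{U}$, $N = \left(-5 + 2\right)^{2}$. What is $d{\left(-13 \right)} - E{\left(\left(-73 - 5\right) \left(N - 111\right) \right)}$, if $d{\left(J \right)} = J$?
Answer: $- \frac{4283}{306} \approx -13.997$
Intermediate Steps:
$N = 9$ ($N = \left(-3\right)^{2} = 9$)
$E{\left(U \right)} = 1 - \frac{26}{U}$
$d{\left(-13 \right)} - E{\left(\left(-73 - 5\right) \left(N - 111\right) \right)} = -13 - \frac{-26 + \left(-73 - 5\right) \left(9 - 111\right)}{\left(-73 - 5\right) \left(9 - 111\right)} = -13 - \frac{-26 - -7956}{\left(-78\right) \left(-102\right)} = -13 - \frac{-26 + 7956}{7956} = -13 - \frac{1}{7956} \cdot 7930 = -13 - \frac{305}{306} = - \frac{4283}{306}$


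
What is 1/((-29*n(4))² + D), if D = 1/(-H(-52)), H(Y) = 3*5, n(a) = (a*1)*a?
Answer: 15/3229439 ≈ 4.6448e-6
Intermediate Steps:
n(a) = a² (n(a) = a*a = a²)
H(Y) = 15
D = -1/15 (D = 1/(-1*15) = 1/(-15) = -1/15 ≈ -0.066667)
1/((-29*n(4))² + D) = 1/((-29*4²)² - 1/15) = 1/((-29*16)² - 1/15) = 1/((-464)² - 1/15) = 1/(215296 - 1/15) = 1/(3229439/15) = 15/3229439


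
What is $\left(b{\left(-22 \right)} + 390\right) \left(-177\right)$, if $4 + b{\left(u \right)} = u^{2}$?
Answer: $-153990$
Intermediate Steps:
$b{\left(u \right)} = -4 + u^{2}$
$\left(b{\left(-22 \right)} + 390\right) \left(-177\right) = \left(\left(-4 + \left(-22\right)^{2}\right) + 390\right) \left(-177\right) = \left(\left(-4 + 484\right) + 390\right) \left(-177\right) = \left(480 + 390\right) \left(-177\right) = 870 \left(-177\right) = -153990$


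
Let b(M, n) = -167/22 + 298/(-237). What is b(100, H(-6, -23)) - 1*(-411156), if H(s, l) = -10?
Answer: 2143721249/5214 ≈ 4.1115e+5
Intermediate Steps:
b(M, n) = -46135/5214 (b(M, n) = -167*1/22 + 298*(-1/237) = -167/22 - 298/237 = -46135/5214)
b(100, H(-6, -23)) - 1*(-411156) = -46135/5214 - 1*(-411156) = -46135/5214 + 411156 = 2143721249/5214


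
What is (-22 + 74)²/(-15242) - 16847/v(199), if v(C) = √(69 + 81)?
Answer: -1352/7621 - 16847*√6/30 ≈ -1375.7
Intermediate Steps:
v(C) = 5*√6 (v(C) = √150 = 5*√6)
(-22 + 74)²/(-15242) - 16847/v(199) = (-22 + 74)²/(-15242) - 16847*√6/30 = 52²*(-1/15242) - 16847*√6/30 = 2704*(-1/15242) - 16847*√6/30 = -1352/7621 - 16847*√6/30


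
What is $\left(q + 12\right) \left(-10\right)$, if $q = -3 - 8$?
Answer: $-10$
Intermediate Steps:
$q = -11$ ($q = -3 - 8 = -11$)
$\left(q + 12\right) \left(-10\right) = \left(-11 + 12\right) \left(-10\right) = 1 \left(-10\right) = -10$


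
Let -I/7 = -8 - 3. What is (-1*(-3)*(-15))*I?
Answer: -3465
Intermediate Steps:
I = 77 (I = -7*(-8 - 3) = -7*(-11) = 77)
(-1*(-3)*(-15))*I = (-1*(-3)*(-15))*77 = (3*(-15))*77 = -45*77 = -3465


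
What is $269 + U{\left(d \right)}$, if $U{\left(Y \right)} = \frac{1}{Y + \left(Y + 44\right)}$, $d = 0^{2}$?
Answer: $\frac{11837}{44} \approx 269.02$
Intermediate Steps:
$d = 0$
$U{\left(Y \right)} = \frac{1}{44 + 2 Y}$ ($U{\left(Y \right)} = \frac{1}{Y + \left(44 + Y\right)} = \frac{1}{44 + 2 Y}$)
$269 + U{\left(d \right)} = 269 + \frac{1}{2 \left(22 + 0\right)} = 269 + \frac{1}{2 \cdot 22} = 269 + \frac{1}{2} \cdot \frac{1}{22} = 269 + \frac{1}{44} = \frac{11837}{44}$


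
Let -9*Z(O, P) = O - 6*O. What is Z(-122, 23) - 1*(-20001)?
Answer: 179399/9 ≈ 19933.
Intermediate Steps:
Z(O, P) = 5*O/9 (Z(O, P) = -(O - 6*O)/9 = -(-5)*O/9 = 5*O/9)
Z(-122, 23) - 1*(-20001) = (5/9)*(-122) - 1*(-20001) = -610/9 + 20001 = 179399/9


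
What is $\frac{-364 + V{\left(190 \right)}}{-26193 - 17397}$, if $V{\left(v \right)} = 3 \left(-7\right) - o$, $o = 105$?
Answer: $\frac{49}{4359} \approx 0.011241$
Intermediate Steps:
$V{\left(v \right)} = -126$ ($V{\left(v \right)} = 3 \left(-7\right) - 105 = -21 - 105 = -126$)
$\frac{-364 + V{\left(190 \right)}}{-26193 - 17397} = \frac{-364 - 126}{-26193 - 17397} = - \frac{490}{-43590} = \left(-490\right) \left(- \frac{1}{43590}\right) = \frac{49}{4359}$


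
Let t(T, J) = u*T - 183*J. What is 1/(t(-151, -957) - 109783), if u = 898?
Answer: -1/70250 ≈ -1.4235e-5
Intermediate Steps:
t(T, J) = -183*J + 898*T (t(T, J) = 898*T - 183*J = -183*J + 898*T)
1/(t(-151, -957) - 109783) = 1/((-183*(-957) + 898*(-151)) - 109783) = 1/((175131 - 135598) - 109783) = 1/(39533 - 109783) = 1/(-70250) = -1/70250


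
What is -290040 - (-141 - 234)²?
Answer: -430665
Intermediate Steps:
-290040 - (-141 - 234)² = -290040 - 1*(-375)² = -290040 - 1*140625 = -290040 - 140625 = -430665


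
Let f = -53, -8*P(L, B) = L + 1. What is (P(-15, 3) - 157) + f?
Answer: -833/4 ≈ -208.25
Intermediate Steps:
P(L, B) = -⅛ - L/8 (P(L, B) = -(L + 1)/8 = -(1 + L)/8 = -⅛ - L/8)
(P(-15, 3) - 157) + f = ((-⅛ - ⅛*(-15)) - 157) - 53 = ((-⅛ + 15/8) - 157) - 53 = (7/4 - 157) - 53 = -621/4 - 53 = -833/4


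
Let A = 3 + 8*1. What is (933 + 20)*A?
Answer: 10483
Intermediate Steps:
A = 11 (A = 3 + 8 = 11)
(933 + 20)*A = (933 + 20)*11 = 953*11 = 10483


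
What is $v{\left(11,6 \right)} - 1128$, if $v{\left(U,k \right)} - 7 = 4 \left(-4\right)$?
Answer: $-1137$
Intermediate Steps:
$v{\left(U,k \right)} = -9$ ($v{\left(U,k \right)} = 7 + 4 \left(-4\right) = 7 - 16 = -9$)
$v{\left(11,6 \right)} - 1128 = -9 - 1128 = -1137$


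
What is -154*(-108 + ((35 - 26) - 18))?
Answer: 18018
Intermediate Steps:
-154*(-108 + ((35 - 26) - 18)) = -154*(-108 + (9 - 18)) = -154*(-108 - 9) = -154*(-117) = 18018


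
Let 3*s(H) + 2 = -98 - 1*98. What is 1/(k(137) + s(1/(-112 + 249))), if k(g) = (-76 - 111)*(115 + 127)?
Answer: -1/45320 ≈ -2.2065e-5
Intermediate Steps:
k(g) = -45254 (k(g) = -187*242 = -45254)
s(H) = -66 (s(H) = -⅔ + (-98 - 1*98)/3 = -⅔ + (-98 - 98)/3 = -⅔ + (⅓)*(-196) = -⅔ - 196/3 = -66)
1/(k(137) + s(1/(-112 + 249))) = 1/(-45254 - 66) = 1/(-45320) = -1/45320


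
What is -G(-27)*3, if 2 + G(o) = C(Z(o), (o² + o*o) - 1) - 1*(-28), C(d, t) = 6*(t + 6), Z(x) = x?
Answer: -26412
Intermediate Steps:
C(d, t) = 36 + 6*t (C(d, t) = 6*(6 + t) = 36 + 6*t)
G(o) = 56 + 12*o² (G(o) = -2 + ((36 + 6*((o² + o*o) - 1)) - 1*(-28)) = -2 + ((36 + 6*((o² + o²) - 1)) + 28) = -2 + ((36 + 6*(2*o² - 1)) + 28) = -2 + ((36 + 6*(-1 + 2*o²)) + 28) = -2 + ((36 + (-6 + 12*o²)) + 28) = -2 + ((30 + 12*o²) + 28) = -2 + (58 + 12*o²) = 56 + 12*o²)
-G(-27)*3 = -(56 + 12*(-27)²)*3 = -(56 + 12*729)*3 = -(56 + 8748)*3 = -8804*3 = -1*26412 = -26412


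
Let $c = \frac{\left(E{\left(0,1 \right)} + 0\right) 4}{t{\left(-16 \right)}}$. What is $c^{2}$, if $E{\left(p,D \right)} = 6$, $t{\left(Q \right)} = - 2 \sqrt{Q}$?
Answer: $-9$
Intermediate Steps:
$c = 3 i$ ($c = \frac{\left(6 + 0\right) 4}{\left(-2\right) \sqrt{-16}} = \frac{6 \cdot 4}{\left(-2\right) 4 i} = \frac{24}{\left(-8\right) i} = 24 \frac{i}{8} = 3 i \approx 3.0 i$)
$c^{2} = \left(3 i\right)^{2} = -9$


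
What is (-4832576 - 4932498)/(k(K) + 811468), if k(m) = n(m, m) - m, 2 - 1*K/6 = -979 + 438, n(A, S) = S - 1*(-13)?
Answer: -887734/73771 ≈ -12.034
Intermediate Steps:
n(A, S) = 13 + S (n(A, S) = S + 13 = 13 + S)
K = 3258 (K = 12 - 6*(-979 + 438) = 12 - 6*(-541) = 12 + 3246 = 3258)
k(m) = 13 (k(m) = (13 + m) - m = 13)
(-4832576 - 4932498)/(k(K) + 811468) = (-4832576 - 4932498)/(13 + 811468) = -9765074/811481 = -9765074*1/811481 = -887734/73771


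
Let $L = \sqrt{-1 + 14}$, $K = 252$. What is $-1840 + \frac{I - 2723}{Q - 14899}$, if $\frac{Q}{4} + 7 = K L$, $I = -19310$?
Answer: $- \frac{385347067889}{209606497} + \frac{22209264 \sqrt{13}}{209606497} \approx -1838.0$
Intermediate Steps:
$L = \sqrt{13} \approx 3.6056$
$Q = -28 + 1008 \sqrt{13}$ ($Q = -28 + 4 \cdot 252 \sqrt{13} = -28 + 1008 \sqrt{13} \approx 3606.4$)
$-1840 + \frac{I - 2723}{Q - 14899} = -1840 + \frac{-19310 - 2723}{\left(-28 + 1008 \sqrt{13}\right) - 14899} = -1840 - \frac{22033}{-14927 + 1008 \sqrt{13}}$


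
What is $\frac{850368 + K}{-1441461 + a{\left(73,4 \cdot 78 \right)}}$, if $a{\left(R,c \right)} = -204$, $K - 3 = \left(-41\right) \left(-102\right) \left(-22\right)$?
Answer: $- \frac{84263}{160185} \approx -0.52604$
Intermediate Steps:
$K = -92001$ ($K = 3 + \left(-41\right) \left(-102\right) \left(-22\right) = 3 + 4182 \left(-22\right) = 3 - 92004 = -92001$)
$\frac{850368 + K}{-1441461 + a{\left(73,4 \cdot 78 \right)}} = \frac{850368 - 92001}{-1441461 - 204} = \frac{758367}{-1441665} = 758367 \left(- \frac{1}{1441665}\right) = - \frac{84263}{160185}$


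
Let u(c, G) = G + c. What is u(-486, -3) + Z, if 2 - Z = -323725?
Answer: 323238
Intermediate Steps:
Z = 323727 (Z = 2 - 1*(-323725) = 2 + 323725 = 323727)
u(-486, -3) + Z = (-3 - 486) + 323727 = -489 + 323727 = 323238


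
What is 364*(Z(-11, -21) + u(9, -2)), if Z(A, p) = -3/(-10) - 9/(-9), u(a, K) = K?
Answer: -1274/5 ≈ -254.80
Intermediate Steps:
Z(A, p) = 13/10 (Z(A, p) = -3*(-1/10) - 9*(-1/9) = 3/10 + 1 = 13/10)
364*(Z(-11, -21) + u(9, -2)) = 364*(13/10 - 2) = 364*(-7/10) = -1274/5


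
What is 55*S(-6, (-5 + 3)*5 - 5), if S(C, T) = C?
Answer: -330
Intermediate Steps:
55*S(-6, (-5 + 3)*5 - 5) = 55*(-6) = -330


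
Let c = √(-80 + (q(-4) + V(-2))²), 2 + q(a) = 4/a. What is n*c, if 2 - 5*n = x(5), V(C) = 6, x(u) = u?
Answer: -3*I*√71/5 ≈ -5.0557*I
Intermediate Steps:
q(a) = -2 + 4/a
n = -⅗ (n = ⅖ - ⅕*5 = ⅖ - 1 = -⅗ ≈ -0.60000)
c = I*√71 (c = √(-80 + ((-2 + 4/(-4)) + 6)²) = √(-80 + ((-2 + 4*(-¼)) + 6)²) = √(-80 + ((-2 - 1) + 6)²) = √(-80 + (-3 + 6)²) = √(-80 + 3²) = √(-80 + 9) = √(-71) = I*√71 ≈ 8.4261*I)
n*c = -3*I*√71/5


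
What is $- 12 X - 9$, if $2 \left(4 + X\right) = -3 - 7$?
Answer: $99$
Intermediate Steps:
$X = -9$ ($X = -4 + \frac{-3 - 7}{2} = -4 + \frac{1}{2} \left(-10\right) = -4 - 5 = -9$)
$- 12 X - 9 = \left(-12\right) \left(-9\right) - 9 = 108 - 9 = 99$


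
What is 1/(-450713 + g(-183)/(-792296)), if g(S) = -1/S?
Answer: -144990168/65348953589785 ≈ -2.2187e-6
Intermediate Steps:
1/(-450713 + g(-183)/(-792296)) = 1/(-450713 - 1/(-183)/(-792296)) = 1/(-450713 - 1*(-1/183)*(-1/792296)) = 1/(-450713 + (1/183)*(-1/792296)) = 1/(-450713 - 1/144990168) = 1/(-65348953589785/144990168) = -144990168/65348953589785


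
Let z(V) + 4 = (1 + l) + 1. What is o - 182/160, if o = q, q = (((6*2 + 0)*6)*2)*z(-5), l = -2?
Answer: -46171/80 ≈ -577.14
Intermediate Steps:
z(V) = -4 (z(V) = -4 + ((1 - 2) + 1) = -4 + (-1 + 1) = -4 + 0 = -4)
q = -576 (q = (((6*2 + 0)*6)*2)*(-4) = (((12 + 0)*6)*2)*(-4) = ((12*6)*2)*(-4) = (72*2)*(-4) = 144*(-4) = -576)
o = -576
o - 182/160 = -576 - 182/160 = -576 - 1*91/80 = -576 - 91/80 = -46171/80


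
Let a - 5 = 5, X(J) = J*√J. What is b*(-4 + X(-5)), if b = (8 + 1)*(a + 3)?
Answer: -468 - 585*I*√5 ≈ -468.0 - 1308.1*I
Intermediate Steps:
X(J) = J^(3/2)
a = 10 (a = 5 + 5 = 10)
b = 117 (b = (8 + 1)*(10 + 3) = 9*13 = 117)
b*(-4 + X(-5)) = 117*(-4 + (-5)^(3/2)) = 117*(-4 - 5*I*√5) = -468 - 585*I*√5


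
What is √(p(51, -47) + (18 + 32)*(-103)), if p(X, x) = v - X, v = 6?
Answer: I*√5195 ≈ 72.076*I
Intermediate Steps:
p(X, x) = 6 - X
√(p(51, -47) + (18 + 32)*(-103)) = √((6 - 1*51) + (18 + 32)*(-103)) = √((6 - 51) + 50*(-103)) = √(-45 - 5150) = √(-5195) = I*√5195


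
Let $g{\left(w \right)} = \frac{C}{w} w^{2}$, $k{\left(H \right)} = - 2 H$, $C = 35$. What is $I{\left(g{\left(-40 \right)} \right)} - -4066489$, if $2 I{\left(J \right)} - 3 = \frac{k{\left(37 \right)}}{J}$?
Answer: $\frac{5693086737}{1400} \approx 4.0665 \cdot 10^{6}$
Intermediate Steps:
$g{\left(w \right)} = 35 w$ ($g{\left(w \right)} = \frac{35}{w} w^{2} = 35 w$)
$I{\left(J \right)} = \frac{3}{2} - \frac{37}{J}$ ($I{\left(J \right)} = \frac{3}{2} + \frac{\left(-2\right) 37 \frac{1}{J}}{2} = \frac{3}{2} + \frac{\left(-74\right) \frac{1}{J}}{2} = \frac{3}{2} - \frac{37}{J}$)
$I{\left(g{\left(-40 \right)} \right)} - -4066489 = \left(\frac{3}{2} - \frac{37}{35 \left(-40\right)}\right) - -4066489 = \left(\frac{3}{2} - \frac{37}{-1400}\right) + 4066489 = \left(\frac{3}{2} - - \frac{37}{1400}\right) + 4066489 = \left(\frac{3}{2} + \frac{37}{1400}\right) + 4066489 = \frac{2137}{1400} + 4066489 = \frac{5693086737}{1400}$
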